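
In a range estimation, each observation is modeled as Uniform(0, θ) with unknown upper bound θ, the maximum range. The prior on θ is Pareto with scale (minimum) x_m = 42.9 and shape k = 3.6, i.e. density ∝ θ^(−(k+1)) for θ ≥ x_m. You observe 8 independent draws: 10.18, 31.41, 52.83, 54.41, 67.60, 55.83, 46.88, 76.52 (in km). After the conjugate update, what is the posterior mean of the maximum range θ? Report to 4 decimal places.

83.7389

A Pareto(scale x_m, shape k) prior on the upper bound θ of Uniform(0, θ) is conjugate: posterior is Pareto(max(x_m, max xᵢ), k + n).
Sample maximum = 76.52; prior scale x_m = 42.9 → posterior scale = max = 76.52.
Posterior shape = 3.6 + 8 = 11.6.
E[θ|data] = k·x_m/(k−1) = 11.6·76.52/10.6 = 83.7389.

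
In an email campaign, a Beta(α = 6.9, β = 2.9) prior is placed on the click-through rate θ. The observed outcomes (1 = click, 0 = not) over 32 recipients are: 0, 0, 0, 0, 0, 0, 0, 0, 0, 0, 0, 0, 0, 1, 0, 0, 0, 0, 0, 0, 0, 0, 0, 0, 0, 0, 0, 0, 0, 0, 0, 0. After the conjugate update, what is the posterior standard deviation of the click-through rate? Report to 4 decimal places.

0.0598

The Beta prior is conjugate to a Binomial/Bernoulli likelihood; the update adds successes to α and failures to β.
Posterior: Beta(α+k, β+n−k) = Beta(6.9+1, 2.9+31) = Beta(7.9, 33.9).
Var = αβ/((α+β)²(α+β+1)) = 7.9·33.9/(41.8²·42.8) = 0.00358122; SD = √0.00358122 = 0.0598.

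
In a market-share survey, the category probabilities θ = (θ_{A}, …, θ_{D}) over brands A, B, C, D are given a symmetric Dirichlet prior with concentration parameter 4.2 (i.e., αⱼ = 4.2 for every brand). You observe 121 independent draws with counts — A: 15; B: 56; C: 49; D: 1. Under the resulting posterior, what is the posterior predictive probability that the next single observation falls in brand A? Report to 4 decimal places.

The Dirichlet prior is conjugate to the Multinomial likelihood: each posterior αⱼ = prior αⱼ + observed count nⱼ.
Posterior concentration: (19.2, 60.2, 53.2, 5.2), total = 137.8.
P(next = A | data) = α_{A}/Σα = 0.1393.

0.1393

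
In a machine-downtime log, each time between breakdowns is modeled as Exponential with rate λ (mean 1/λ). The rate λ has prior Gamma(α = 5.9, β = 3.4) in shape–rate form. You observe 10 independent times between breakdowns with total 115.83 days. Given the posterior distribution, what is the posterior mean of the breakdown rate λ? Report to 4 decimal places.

With a Gamma(shape α, rate β) prior on the exponential rate λ, the posterior after n observations with total T = Σxᵢ is Gamma(α+n, β+T).
Posterior: Gamma(5.9+10, 3.4+115.83) = Gamma(15.9, 119.23).
Posterior mean of λ = α/β = 15.9/119.23 = 0.1334.

0.1334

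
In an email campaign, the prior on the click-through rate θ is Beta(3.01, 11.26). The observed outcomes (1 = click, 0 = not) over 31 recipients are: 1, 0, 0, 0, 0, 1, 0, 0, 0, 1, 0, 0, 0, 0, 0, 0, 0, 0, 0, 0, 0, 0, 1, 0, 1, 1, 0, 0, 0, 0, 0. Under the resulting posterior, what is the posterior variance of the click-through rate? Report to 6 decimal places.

The Beta prior is conjugate to a Binomial/Bernoulli likelihood; the update adds successes to α and failures to β.
Posterior: Beta(α+k, β+n−k) = Beta(3.01+6, 11.26+25) = Beta(9.01, 36.26).
Var = αβ/((α+β)²(α+β+1)) = 9.01·36.26/(45.27²·46.27) = 0.003445.

0.003445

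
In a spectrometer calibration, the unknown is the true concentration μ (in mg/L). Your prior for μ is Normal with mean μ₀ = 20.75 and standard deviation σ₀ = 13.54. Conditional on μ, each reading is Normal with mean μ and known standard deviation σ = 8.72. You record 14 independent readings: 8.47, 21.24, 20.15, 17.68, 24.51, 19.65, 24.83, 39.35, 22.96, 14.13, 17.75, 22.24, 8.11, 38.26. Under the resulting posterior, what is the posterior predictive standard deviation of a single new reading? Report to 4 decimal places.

For Normal data with known variance σ², a Normal(μ₀, σ₀²) prior on μ is conjugate. Posterior precision = 1/σ₀² + n/σ²; posterior mean is the precision-weighted average of μ₀ and x̄.
σ₀² = 13.54² = 183.3316, σ² = 8.72² = 76.0384; σ² + n·σ₀² = 76.0384 + 14·183.3316 = 2642.6808.
Posterior precision = 1/σ₀² + n/σ² = 1/183.3316 + 14/76.0384 = (σ² + n·σ₀²)/(σ₀²σ²) = 2642.6808/(183.3316·76.0384); posterior variance σₙ² = σ₀²σ²/(σ² + n·σ₀²) = 183.3316·76.0384/2642.6808 = 5.275038.
Predictive variance for one new observation = σₙ² + σ² = 183.3316·76.0384/2642.6808 + 76.0384 = σ²·(σ₀² + 2642.6808)/2642.6808 = 76.0384·2826.0124/2642.6808 = 81.313438; SD = √(76.0384·2826.0124/2642.6808) = 9.0174.

9.0174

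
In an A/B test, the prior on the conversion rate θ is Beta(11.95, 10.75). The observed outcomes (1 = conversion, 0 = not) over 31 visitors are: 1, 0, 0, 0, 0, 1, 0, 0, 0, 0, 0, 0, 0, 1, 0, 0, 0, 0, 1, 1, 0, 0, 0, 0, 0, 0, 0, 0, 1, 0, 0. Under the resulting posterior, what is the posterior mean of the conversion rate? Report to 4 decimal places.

0.3343

The Beta prior is conjugate to a Binomial/Bernoulli likelihood; the update adds successes to α and failures to β.
Posterior: Beta(α+k, β+n−k) = Beta(11.95+6, 10.75+25) = Beta(17.95, 35.75).
Posterior mean = α/(α+β) = 17.95/53.70 = 0.3343.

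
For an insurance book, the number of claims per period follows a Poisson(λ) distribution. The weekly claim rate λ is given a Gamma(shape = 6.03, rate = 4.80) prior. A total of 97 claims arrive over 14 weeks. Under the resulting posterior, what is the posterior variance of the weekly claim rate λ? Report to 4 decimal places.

0.2915

With a Gamma(shape α, rate β) prior, the Poisson likelihood is conjugate: the posterior is Gamma(α + ΣXᵢ, β + n).
Posterior: Gamma(α+S, β+n) = Gamma(6.03+97, 4.80+14) = Gamma(103.03, 18.80).
Var = α/β² = 103.03/18.80² = 0.2915.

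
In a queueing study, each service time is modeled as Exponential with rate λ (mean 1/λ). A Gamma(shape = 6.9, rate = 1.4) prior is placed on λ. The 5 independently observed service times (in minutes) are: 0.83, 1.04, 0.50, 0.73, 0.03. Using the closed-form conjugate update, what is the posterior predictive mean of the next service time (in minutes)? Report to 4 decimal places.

With a Gamma(shape α, rate β) prior on the exponential rate λ, the posterior after n observations with total T = Σxᵢ is Gamma(α+n, β+T).
Sum of observations T = 3.13 minutes; n = 5.
Posterior: Gamma(6.9+5, 1.4+3.13) = Gamma(11.9, 4.53).
The predictive distribution for the next observation is Lomax; its mean is β/(α−1) = 4.53/10.9 = 0.4156.

0.4156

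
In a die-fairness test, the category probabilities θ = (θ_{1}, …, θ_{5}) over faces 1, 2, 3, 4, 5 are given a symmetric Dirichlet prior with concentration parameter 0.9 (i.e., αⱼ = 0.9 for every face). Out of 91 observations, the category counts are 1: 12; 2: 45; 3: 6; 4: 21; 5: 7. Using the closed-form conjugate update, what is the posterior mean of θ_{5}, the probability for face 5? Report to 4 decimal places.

The Dirichlet prior is conjugate to the Multinomial likelihood: each posterior αⱼ = prior αⱼ + observed count nⱼ.
Posterior concentration: (12.9, 45.9, 6.9, 21.9, 7.9), total = 95.5.
E[θ_{5}|data] = α_{5}/Σα = 7.9/95.5 = 0.0827.

0.0827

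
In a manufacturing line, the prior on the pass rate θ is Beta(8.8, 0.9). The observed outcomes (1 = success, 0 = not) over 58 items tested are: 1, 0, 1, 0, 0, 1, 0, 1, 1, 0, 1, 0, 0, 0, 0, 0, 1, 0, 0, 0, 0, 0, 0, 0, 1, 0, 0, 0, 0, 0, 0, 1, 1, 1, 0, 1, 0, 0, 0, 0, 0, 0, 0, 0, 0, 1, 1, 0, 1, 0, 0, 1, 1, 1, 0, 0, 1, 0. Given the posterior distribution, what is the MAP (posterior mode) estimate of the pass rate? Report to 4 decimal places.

0.4079

The Beta prior is conjugate to a Binomial/Bernoulli likelihood; the update adds successes to α and failures to β.
Posterior: Beta(α+k, β+n−k) = Beta(8.8+19, 0.9+39) = Beta(27.8, 39.9).
Mode of Beta(a,b) for a,b>1 is (a−1)/(a+b−2) = 26.8/65.7 = 0.4079.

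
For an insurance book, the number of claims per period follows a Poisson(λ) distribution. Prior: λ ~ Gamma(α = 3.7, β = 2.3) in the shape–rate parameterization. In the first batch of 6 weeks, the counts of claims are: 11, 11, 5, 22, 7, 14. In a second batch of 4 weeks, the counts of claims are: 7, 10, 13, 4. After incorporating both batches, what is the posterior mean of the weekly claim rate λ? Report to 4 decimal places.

8.7561

With a Gamma(shape α, rate β) prior, the Poisson likelihood is conjugate: the posterior is Gamma(α + ΣXᵢ, β + n).
Batch 1: sum of counts S = 70 over n = 6 weeks.
After batch 1: Gamma(α+S, β+n) = Gamma(3.7+70, 2.3+6) = Gamma(73.7, 8.3).
Batch 2: sum of counts S = 34 over n = 4 weeks.
After batch 2: Gamma(α+S, β+n) = Gamma(73.7+34, 8.3+4) = Gamma(107.7, 12.3).
Posterior mean = α/β = 107.7/12.3 = 8.7561.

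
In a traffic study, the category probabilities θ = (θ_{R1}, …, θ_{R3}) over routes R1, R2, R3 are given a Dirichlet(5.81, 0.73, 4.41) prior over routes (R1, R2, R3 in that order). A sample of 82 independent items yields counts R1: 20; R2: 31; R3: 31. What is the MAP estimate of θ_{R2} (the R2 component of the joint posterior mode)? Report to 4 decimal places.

The Dirichlet prior is conjugate to the Multinomial likelihood: each posterior αⱼ = prior αⱼ + observed count nⱼ.
Posterior concentration: (25.81, 31.73, 35.41), total = 92.95.
Joint mode component: (α_{R2}−1)/(Σα−K) = 30.73/89.95 = 0.3416.

0.3416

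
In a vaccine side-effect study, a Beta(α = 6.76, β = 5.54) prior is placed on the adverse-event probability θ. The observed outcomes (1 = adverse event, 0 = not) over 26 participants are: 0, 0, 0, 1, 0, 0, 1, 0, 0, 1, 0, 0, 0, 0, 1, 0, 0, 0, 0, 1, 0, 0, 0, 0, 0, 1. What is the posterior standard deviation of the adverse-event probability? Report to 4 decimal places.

0.0752

The Beta prior is conjugate to a Binomial/Bernoulli likelihood; the update adds successes to α and failures to β.
Posterior: Beta(α+k, β+n−k) = Beta(6.76+6, 5.54+20) = Beta(12.76, 25.54).
Var = αβ/((α+β)²(α+β+1)) = 12.76·25.54/(38.30²·39.30) = 0.00565303; SD = √0.00565303 = 0.0752.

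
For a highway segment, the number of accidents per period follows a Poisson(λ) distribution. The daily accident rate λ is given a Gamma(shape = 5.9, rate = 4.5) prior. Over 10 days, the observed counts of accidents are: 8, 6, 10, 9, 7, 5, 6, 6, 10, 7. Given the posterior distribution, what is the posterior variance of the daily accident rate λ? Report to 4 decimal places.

0.3800

With a Gamma(shape α, rate β) prior, the Poisson likelihood is conjugate: the posterior is Gamma(α + ΣXᵢ, β + n).
Sum of counts S = 74 over n = 10 days.
Posterior: Gamma(α+S, β+n) = Gamma(5.9+74, 4.5+10) = Gamma(79.9, 14.5).
Var = α/β² = 79.9/14.5² = 0.3800.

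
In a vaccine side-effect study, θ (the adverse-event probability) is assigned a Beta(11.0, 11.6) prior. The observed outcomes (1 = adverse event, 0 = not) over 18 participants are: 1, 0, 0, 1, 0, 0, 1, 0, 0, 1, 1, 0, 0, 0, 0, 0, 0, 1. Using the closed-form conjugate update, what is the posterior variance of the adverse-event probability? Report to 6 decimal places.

The Beta prior is conjugate to a Binomial/Bernoulli likelihood; the update adds successes to α and failures to β.
Posterior: Beta(α+k, β+n−k) = Beta(11.0+6, 11.6+12) = Beta(17.0, 23.6).
Var = αβ/((α+β)²(α+β+1)) = 17.0·23.6/(40.6²·41.6) = 0.005851.

0.005851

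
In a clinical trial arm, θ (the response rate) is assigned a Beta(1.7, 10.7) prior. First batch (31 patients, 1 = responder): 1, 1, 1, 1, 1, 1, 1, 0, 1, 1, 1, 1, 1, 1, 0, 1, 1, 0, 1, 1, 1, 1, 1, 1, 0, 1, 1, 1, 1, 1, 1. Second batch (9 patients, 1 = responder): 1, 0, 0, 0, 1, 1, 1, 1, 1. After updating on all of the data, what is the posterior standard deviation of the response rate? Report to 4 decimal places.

0.0647

The Beta prior is conjugate to a Binomial/Bernoulli likelihood; the update adds successes to α and failures to β.
After batch 1: Beta(1.7+27, 10.7+4) = Beta(28.7, 14.7).
After batch 2: Beta(28.7+6, 14.7+3) = Beta(34.7, 17.7).
Var = αβ/((α+β)²(α+β+1)) = 34.7·17.7/(52.4²·53.4) = 0.00418889; SD = √0.00418889 = 0.0647.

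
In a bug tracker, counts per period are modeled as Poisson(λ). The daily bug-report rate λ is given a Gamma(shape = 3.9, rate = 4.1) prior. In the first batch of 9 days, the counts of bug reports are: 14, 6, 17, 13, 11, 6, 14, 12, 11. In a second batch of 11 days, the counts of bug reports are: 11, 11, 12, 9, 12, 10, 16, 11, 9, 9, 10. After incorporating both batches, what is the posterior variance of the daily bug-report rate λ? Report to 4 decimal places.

0.3924

With a Gamma(shape α, rate β) prior, the Poisson likelihood is conjugate: the posterior is Gamma(α + ΣXᵢ, β + n).
Batch 1: sum of counts S = 104 over n = 9 days.
After batch 1: Gamma(α+S, β+n) = Gamma(3.9+104, 4.1+9) = Gamma(107.9, 13.1).
Batch 2: sum of counts S = 120 over n = 11 days.
After batch 2: Gamma(α+S, β+n) = Gamma(107.9+120, 13.1+11) = Gamma(227.9, 24.1).
Var = α/β² = 227.9/24.1² = 0.3924.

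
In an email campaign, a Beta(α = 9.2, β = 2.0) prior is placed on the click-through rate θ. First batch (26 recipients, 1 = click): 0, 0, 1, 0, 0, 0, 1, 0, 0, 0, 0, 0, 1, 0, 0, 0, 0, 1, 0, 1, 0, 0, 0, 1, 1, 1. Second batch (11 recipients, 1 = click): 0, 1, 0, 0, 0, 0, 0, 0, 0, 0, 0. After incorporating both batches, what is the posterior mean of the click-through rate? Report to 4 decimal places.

The Beta prior is conjugate to a Binomial/Bernoulli likelihood; the update adds successes to α and failures to β.
After batch 1: Beta(9.2+8, 2.0+18) = Beta(17.2, 20.0).
After batch 2: Beta(17.2+1, 20.0+10) = Beta(18.2, 30.0).
Posterior mean = α/(α+β) = 18.2/48.2 = 0.3776.

0.3776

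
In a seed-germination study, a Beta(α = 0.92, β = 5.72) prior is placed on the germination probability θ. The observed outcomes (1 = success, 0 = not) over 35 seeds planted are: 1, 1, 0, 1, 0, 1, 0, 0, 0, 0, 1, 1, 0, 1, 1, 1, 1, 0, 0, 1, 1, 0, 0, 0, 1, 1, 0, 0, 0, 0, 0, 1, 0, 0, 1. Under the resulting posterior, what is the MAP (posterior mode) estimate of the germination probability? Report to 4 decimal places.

The Beta prior is conjugate to a Binomial/Bernoulli likelihood; the update adds successes to α and failures to β.
Posterior: Beta(α+k, β+n−k) = Beta(0.92+16, 5.72+19) = Beta(16.92, 24.72).
Mode of Beta(a,b) for a,b>1 is (a−1)/(a+b−2) = 15.92/39.64 = 0.4016.

0.4016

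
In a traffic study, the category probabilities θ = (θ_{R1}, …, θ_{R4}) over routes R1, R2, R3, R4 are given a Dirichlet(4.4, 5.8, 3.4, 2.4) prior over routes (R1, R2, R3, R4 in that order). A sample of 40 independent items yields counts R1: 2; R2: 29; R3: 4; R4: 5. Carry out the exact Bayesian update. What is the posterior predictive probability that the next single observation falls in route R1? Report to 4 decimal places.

0.1143

The Dirichlet prior is conjugate to the Multinomial likelihood: each posterior αⱼ = prior αⱼ + observed count nⱼ.
Posterior concentration: (6.4, 34.8, 7.4, 7.4), total = 56.0.
P(next = R1 | data) = α_{R1}/Σα = 0.1143.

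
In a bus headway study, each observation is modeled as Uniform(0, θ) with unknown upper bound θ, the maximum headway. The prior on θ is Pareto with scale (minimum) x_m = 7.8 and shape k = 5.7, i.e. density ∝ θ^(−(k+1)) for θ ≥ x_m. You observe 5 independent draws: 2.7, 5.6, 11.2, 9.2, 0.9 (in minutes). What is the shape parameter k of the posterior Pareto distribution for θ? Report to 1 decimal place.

10.7

A Pareto(scale x_m, shape k) prior on the upper bound θ of Uniform(0, θ) is conjugate: posterior is Pareto(max(x_m, max xᵢ), k + n).
Sample maximum = 11.2; prior scale x_m = 7.8 → posterior scale = max = 11.2.
Posterior shape = 5.7 + 5 = 10.7.
Posterior shape k = 10.7.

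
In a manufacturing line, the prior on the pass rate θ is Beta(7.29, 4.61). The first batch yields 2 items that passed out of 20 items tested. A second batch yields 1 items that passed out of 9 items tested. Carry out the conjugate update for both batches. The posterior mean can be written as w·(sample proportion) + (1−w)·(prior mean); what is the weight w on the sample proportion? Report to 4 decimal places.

The Beta prior is conjugate to a Binomial/Bernoulli likelihood; the update adds successes to α and failures to β.
Total number of items tested: n = 20 + 9 = 29.
Posterior mean = (α₀+k)/(α₀+β₀+n) = [n/(α₀+β₀+n)]·(k/n) + [(α₀+β₀)/(α₀+β₀+n)]·α₀/(α₀+β₀), so only n and the prior enter the weight.
The weight on the data is w = n/(α₀+β₀+n) = 29/(7.29+4.61+29) = 29/40.90 = 0.7090.

0.7090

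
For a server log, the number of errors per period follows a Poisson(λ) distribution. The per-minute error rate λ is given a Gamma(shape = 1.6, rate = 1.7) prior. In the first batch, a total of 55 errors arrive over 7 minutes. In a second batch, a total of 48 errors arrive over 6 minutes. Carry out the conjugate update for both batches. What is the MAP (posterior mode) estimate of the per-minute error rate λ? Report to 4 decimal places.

With a Gamma(shape α, rate β) prior, the Poisson likelihood is conjugate: the posterior is Gamma(α + ΣXᵢ, β + n).
After batch 1: Gamma(α+S, β+n) = Gamma(1.6+55, 1.7+7) = Gamma(56.6, 8.7).
After batch 2: Gamma(α+S, β+n) = Gamma(56.6+48, 8.7+6) = Gamma(104.6, 14.7).
Mode of Gamma(α,β) for α≥1 is (α−1)/β = 103.6/14.7 = 7.0476.

7.0476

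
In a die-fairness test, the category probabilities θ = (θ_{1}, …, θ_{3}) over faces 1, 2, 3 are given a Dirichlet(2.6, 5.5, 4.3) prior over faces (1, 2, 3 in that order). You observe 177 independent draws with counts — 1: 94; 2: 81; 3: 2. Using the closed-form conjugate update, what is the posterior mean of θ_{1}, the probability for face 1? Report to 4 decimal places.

0.5100

The Dirichlet prior is conjugate to the Multinomial likelihood: each posterior αⱼ = prior αⱼ + observed count nⱼ.
Posterior concentration: (96.6, 86.5, 6.3), total = 189.4.
E[θ_{1}|data] = α_{1}/Σα = 96.6/189.4 = 0.5100.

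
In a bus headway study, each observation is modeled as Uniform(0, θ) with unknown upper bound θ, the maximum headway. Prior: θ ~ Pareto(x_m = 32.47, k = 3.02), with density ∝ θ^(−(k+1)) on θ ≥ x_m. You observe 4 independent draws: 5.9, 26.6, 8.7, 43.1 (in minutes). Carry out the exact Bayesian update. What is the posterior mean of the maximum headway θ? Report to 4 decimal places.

50.2595

A Pareto(scale x_m, shape k) prior on the upper bound θ of Uniform(0, θ) is conjugate: posterior is Pareto(max(x_m, max xᵢ), k + n).
Sample maximum = 43.1; prior scale x_m = 32.47 → posterior scale = max = 43.10.
Posterior shape = 3.02 + 4 = 7.02.
E[θ|data] = k·x_m/(k−1) = 7.02·43.10/6.02 = 50.2595.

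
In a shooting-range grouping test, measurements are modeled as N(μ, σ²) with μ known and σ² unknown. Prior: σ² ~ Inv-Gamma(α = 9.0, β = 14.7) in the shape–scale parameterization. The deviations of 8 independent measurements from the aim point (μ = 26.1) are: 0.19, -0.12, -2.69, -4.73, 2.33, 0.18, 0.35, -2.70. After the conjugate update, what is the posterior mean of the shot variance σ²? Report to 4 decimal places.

2.9972

With known mean μ and an Inverse-Gamma(α, β) prior on σ², the Normal likelihood is conjugate: posterior is Inv-Gamma(α + n/2, β + Σ(xᵢ−μ)²/2).
Σ(xᵢ−μ)² = (0.19)² + (-0.12)² + (-2.69)² + (-4.73)² + (2.33)² + (0.18)² + (0.35)² + (-2.70)² = 42.5333.
Posterior: Inv-Gamma(9.0 + 8/2, 14.7 + 42.5333/2) = Inv-Gamma(13.00, 35.96665).
E[σ²|data] = β/(α−1) = 35.96665/12.00 = 2.9972.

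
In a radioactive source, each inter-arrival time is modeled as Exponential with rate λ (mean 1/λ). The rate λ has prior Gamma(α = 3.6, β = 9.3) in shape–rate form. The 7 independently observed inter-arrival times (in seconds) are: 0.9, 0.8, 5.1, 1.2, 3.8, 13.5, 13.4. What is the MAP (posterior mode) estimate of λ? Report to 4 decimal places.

0.2000

With a Gamma(shape α, rate β) prior on the exponential rate λ, the posterior after n observations with total T = Σxᵢ is Gamma(α+n, β+T).
Sum of observations T = 38.7 seconds; n = 7.
Posterior: Gamma(3.6+7, 9.3+38.7) = Gamma(10.6, 48.0).
Mode = (α−1)/β = 0.2000.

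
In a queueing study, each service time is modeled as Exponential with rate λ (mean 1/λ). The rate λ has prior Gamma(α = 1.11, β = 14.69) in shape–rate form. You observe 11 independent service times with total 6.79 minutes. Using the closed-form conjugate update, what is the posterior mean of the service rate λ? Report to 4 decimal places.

With a Gamma(shape α, rate β) prior on the exponential rate λ, the posterior after n observations with total T = Σxᵢ is Gamma(α+n, β+T).
Posterior: Gamma(1.11+11, 14.69+6.79) = Gamma(12.11, 21.48).
Posterior mean of λ = α/β = 12.11/21.48 = 0.5638.

0.5638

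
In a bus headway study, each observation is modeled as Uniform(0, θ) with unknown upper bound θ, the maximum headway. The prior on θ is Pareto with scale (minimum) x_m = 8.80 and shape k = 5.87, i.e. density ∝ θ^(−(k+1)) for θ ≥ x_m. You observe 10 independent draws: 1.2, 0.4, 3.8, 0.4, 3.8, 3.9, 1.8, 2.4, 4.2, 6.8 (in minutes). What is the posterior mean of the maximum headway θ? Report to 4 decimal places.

9.3918

A Pareto(scale x_m, shape k) prior on the upper bound θ of Uniform(0, θ) is conjugate: posterior is Pareto(max(x_m, max xᵢ), k + n).
Sample maximum = 6.8; prior scale x_m = 8.80 → posterior scale = max = 8.80.
Posterior shape = 5.87 + 10 = 15.87.
E[θ|data] = k·x_m/(k−1) = 15.87·8.80/14.87 = 9.3918.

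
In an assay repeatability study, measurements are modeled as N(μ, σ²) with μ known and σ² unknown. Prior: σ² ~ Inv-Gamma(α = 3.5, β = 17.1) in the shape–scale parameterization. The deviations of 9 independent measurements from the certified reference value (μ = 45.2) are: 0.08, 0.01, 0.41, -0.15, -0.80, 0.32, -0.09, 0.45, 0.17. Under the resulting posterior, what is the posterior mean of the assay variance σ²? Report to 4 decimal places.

With known mean μ and an Inverse-Gamma(α, β) prior on σ², the Normal likelihood is conjugate: posterior is Inv-Gamma(α + n/2, β + Σ(xᵢ−μ)²/2).
Σ(xᵢ−μ)² = (0.08)² + (0.01)² + (0.41)² + (-0.15)² + (-0.80)² + (0.32)² + (-0.09)² + (0.45)² + (0.17)² = 1.1790.
Posterior: Inv-Gamma(3.5 + 9/2, 17.1 + 1.1790/2) = Inv-Gamma(8.00, 17.68950).
E[σ²|data] = β/(α−1) = 17.68950/7.00 = 2.5271.

2.5271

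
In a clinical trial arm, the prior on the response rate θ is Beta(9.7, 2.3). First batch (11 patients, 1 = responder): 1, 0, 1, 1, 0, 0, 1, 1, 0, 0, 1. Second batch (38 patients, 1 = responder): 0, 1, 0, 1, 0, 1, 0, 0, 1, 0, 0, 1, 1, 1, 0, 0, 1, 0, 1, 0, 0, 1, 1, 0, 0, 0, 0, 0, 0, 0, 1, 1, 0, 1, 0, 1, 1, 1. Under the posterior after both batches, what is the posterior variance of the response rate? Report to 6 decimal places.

The Beta prior is conjugate to a Binomial/Bernoulli likelihood; the update adds successes to α and failures to β.
After batch 1: Beta(9.7+6, 2.3+5) = Beta(15.7, 7.3).
After batch 2: Beta(15.7+17, 7.3+21) = Beta(32.7, 28.3).
Var = αβ/((α+β)²(α+β+1)) = 32.7·28.3/(61.0²·62.0) = 0.004011.

0.004011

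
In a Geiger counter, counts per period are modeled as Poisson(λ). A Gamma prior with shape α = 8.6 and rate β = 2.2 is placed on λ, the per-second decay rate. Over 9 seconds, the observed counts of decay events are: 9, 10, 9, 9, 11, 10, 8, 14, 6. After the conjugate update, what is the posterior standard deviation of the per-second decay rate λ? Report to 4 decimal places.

With a Gamma(shape α, rate β) prior, the Poisson likelihood is conjugate: the posterior is Gamma(α + ΣXᵢ, β + n).
Sum of counts S = 86 over n = 9 seconds.
Posterior: Gamma(α+S, β+n) = Gamma(8.6+86, 2.2+9) = Gamma(94.6, 11.2).
SD = √α/β = √94.6/11.2 = 0.8684.

0.8684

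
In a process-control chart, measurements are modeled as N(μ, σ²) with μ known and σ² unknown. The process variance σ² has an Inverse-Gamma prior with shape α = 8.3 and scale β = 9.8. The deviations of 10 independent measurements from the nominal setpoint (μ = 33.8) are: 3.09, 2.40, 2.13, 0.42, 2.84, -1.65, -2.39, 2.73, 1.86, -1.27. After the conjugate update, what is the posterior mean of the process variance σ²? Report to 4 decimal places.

2.7905

With known mean μ and an Inverse-Gamma(α, β) prior on σ², the Normal likelihood is conjugate: posterior is Inv-Gamma(α + n/2, β + Σ(xᵢ−μ)²/2).
Σ(xᵢ−μ)² = (3.09)² + (2.40)² + (2.13)² + (0.42)² + (2.84)² + (-1.65)² + (-2.39)² + (2.73)² + (1.86)² + (-1.27)² = 49.0470.
Posterior: Inv-Gamma(8.3 + 10/2, 9.8 + 49.0470/2) = Inv-Gamma(13.30, 34.32350).
E[σ²|data] = β/(α−1) = 34.32350/12.30 = 2.7905.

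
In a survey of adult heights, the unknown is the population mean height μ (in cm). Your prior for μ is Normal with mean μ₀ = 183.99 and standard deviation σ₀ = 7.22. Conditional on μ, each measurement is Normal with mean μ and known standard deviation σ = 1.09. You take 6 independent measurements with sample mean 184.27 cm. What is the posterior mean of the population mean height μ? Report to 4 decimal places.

For Normal data with known variance σ², a Normal(μ₀, σ₀²) prior on μ is conjugate. Posterior precision = 1/σ₀² + n/σ²; posterior mean is the precision-weighted average of μ₀ and x̄.
n·x̄ = 6·184.27 = 1105.62.
σ₀² = 7.22² = 52.1284, σ² = 1.09² = 1.1881; σ² + n·σ₀² = 1.1881 + 6·52.1284 = 313.9585.
Posterior mean = (μ₀/σ₀² + n·x̄/σ²)/(1/σ₀² + n/σ²) = (σ²·μ₀ + σ₀²·n·x̄)/(σ² + n·σ₀²) = (1.1881·183.99 + 52.1284·1105.62)/313.9585 = 57852.800127/313.9585 = 184.2689.

184.2689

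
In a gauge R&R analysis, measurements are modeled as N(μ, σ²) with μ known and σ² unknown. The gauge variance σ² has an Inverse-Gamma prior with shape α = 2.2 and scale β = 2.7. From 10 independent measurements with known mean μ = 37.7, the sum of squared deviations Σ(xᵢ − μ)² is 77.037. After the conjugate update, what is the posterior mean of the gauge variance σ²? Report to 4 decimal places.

With known mean μ and an Inverse-Gamma(α, β) prior on σ², the Normal likelihood is conjugate: posterior is Inv-Gamma(α + n/2, β + Σ(xᵢ−μ)²/2).
Posterior: Inv-Gamma(2.2 + 10/2, 2.7 + 77.037/2) = Inv-Gamma(7.20, 41.2185).
E[σ²|data] = β/(α−1) = 41.2185/6.20 = 6.6481.

6.6481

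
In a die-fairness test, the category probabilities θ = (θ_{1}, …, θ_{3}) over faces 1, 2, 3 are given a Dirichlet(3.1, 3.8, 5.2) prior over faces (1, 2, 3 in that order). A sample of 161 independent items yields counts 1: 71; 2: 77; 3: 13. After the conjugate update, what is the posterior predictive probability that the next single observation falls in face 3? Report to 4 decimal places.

0.1051

The Dirichlet prior is conjugate to the Multinomial likelihood: each posterior αⱼ = prior αⱼ + observed count nⱼ.
Posterior concentration: (74.1, 80.8, 18.2), total = 173.1.
P(next = 3 | data) = α_{3}/Σα = 0.1051.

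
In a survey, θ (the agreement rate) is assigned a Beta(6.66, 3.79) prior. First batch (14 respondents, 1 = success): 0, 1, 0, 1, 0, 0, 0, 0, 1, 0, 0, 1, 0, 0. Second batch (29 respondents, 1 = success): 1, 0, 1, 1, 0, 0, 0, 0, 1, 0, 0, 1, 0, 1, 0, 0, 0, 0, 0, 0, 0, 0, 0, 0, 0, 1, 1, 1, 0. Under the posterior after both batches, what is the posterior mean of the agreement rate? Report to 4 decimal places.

0.3678

The Beta prior is conjugate to a Binomial/Bernoulli likelihood; the update adds successes to α and failures to β.
After batch 1: Beta(6.66+4, 3.79+10) = Beta(10.66, 13.79).
After batch 2: Beta(10.66+9, 13.79+20) = Beta(19.66, 33.79).
Posterior mean = α/(α+β) = 19.66/53.45 = 0.3678.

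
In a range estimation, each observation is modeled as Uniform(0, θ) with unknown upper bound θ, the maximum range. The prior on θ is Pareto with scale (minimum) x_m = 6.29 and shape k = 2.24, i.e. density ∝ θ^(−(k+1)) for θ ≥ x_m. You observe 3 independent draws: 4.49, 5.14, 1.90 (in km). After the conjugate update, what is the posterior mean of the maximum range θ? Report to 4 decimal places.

A Pareto(scale x_m, shape k) prior on the upper bound θ of Uniform(0, θ) is conjugate: posterior is Pareto(max(x_m, max xᵢ), k + n).
Sample maximum = 5.14; prior scale x_m = 6.29 → posterior scale = max = 6.29.
Posterior shape = 2.24 + 3 = 5.24.
E[θ|data] = k·x_m/(k−1) = 5.24·6.29/4.24 = 7.7735.

7.7735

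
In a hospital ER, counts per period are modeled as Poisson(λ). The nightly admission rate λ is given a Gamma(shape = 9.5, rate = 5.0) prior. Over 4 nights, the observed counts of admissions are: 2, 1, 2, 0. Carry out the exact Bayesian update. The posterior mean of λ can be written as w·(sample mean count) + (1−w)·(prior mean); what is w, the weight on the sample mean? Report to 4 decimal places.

0.4444

With a Gamma(shape α, rate β) prior, the Poisson likelihood is conjugate: the posterior is Gamma(α + ΣXᵢ, β + n).
Posterior mean = (α₀+S)/(β₀+n) = [n/(β₀+n)]·(S/n) + [β₀/(β₀+n)]·(α₀/β₀), so only n and β₀ enter the weight.
Weight on data w = n/(β₀+n) = 4/(5.0+4) = 4/9.0 = 0.4444.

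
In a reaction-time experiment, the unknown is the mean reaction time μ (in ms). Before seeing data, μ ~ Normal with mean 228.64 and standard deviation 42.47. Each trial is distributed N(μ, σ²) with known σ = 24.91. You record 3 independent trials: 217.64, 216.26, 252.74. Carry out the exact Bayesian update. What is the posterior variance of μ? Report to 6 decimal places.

For Normal data with known variance σ², a Normal(μ₀, σ₀²) prior on μ is conjugate. Posterior precision = 1/σ₀² + n/σ²; posterior mean is the precision-weighted average of μ₀ and x̄.
σ₀² = 42.47² = 1803.7009, σ² = 24.91² = 620.5081; σ² + n·σ₀² = 620.5081 + 3·1803.7009 = 6031.6108.
Posterior precision = 1/σ₀² + n/σ² = 1/1803.7009 + 3/620.5081 = (σ² + n·σ₀²)/(σ₀²σ²) = 6031.6108/(1803.7009·620.5081); posterior variance σₙ² = σ₀²σ²/(σ² + n·σ₀²) = 1803.7009·620.5081/6031.6108 = 185.557566.

185.557566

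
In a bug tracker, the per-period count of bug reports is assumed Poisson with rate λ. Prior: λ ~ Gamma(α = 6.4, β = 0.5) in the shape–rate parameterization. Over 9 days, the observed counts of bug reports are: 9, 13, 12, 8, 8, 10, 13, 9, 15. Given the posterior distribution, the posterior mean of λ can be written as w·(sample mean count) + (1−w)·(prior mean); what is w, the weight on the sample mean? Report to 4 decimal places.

0.9474

With a Gamma(shape α, rate β) prior, the Poisson likelihood is conjugate: the posterior is Gamma(α + ΣXᵢ, β + n).
Posterior mean = (α₀+S)/(β₀+n) = [n/(β₀+n)]·(S/n) + [β₀/(β₀+n)]·(α₀/β₀), so only n and β₀ enter the weight.
Weight on data w = n/(β₀+n) = 9/(0.5+9) = 9/9.5 = 0.9474.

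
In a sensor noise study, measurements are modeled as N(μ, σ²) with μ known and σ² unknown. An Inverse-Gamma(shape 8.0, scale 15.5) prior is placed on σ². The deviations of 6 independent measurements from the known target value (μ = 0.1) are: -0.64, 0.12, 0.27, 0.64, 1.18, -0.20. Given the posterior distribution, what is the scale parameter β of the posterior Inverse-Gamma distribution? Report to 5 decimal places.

With known mean μ and an Inverse-Gamma(α, β) prior on σ², the Normal likelihood is conjugate: posterior is Inv-Gamma(α + n/2, β + Σ(xᵢ−μ)²/2).
Σ(xᵢ−μ)² = (-0.64)² + (0.12)² + (0.27)² + (0.64)² + (1.18)² + (-0.20)² = 2.3389.
Posterior: Inv-Gamma(8.0 + 6/2, 15.5 + 2.3389/2) = Inv-Gamma(11.00, 16.66945).
Posterior β = 16.66945.

16.66945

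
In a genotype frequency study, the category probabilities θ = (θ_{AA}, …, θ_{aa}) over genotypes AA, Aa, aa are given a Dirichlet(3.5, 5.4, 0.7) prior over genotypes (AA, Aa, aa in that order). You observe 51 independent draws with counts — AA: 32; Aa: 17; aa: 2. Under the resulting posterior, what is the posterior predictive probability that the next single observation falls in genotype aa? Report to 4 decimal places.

0.0446

The Dirichlet prior is conjugate to the Multinomial likelihood: each posterior αⱼ = prior αⱼ + observed count nⱼ.
Posterior concentration: (35.5, 22.4, 2.7), total = 60.6.
P(next = aa | data) = α_{aa}/Σα = 0.0446.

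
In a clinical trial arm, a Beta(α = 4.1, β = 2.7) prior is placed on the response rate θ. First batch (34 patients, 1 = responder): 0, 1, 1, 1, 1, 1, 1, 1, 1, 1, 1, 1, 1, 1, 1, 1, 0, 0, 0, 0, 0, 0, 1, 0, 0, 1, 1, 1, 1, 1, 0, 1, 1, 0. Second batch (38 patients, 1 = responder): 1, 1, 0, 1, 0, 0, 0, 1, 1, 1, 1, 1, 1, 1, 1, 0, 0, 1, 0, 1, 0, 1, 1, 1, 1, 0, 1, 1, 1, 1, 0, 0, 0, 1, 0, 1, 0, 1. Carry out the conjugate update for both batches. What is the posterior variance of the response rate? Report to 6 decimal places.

0.002857

The Beta prior is conjugate to a Binomial/Bernoulli likelihood; the update adds successes to α and failures to β.
After batch 1: Beta(4.1+23, 2.7+11) = Beta(27.1, 13.7).
After batch 2: Beta(27.1+24, 13.7+14) = Beta(51.1, 27.7).
Var = αβ/((α+β)²(α+β+1)) = 51.1·27.7/(78.8²·79.8) = 0.002857.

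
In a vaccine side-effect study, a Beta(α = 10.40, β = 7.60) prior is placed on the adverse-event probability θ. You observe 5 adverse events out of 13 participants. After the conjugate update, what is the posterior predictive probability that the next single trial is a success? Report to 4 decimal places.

0.4968

The Beta prior is conjugate to a Binomial/Bernoulli likelihood; the update adds successes to α and failures to β.
Posterior: Beta(α+k, β+n−k) = Beta(10.40+5, 7.60+8) = Beta(15.40, 15.60).
For a single future Bernoulli trial, P(success | data) = α/(α+β) = 0.4968.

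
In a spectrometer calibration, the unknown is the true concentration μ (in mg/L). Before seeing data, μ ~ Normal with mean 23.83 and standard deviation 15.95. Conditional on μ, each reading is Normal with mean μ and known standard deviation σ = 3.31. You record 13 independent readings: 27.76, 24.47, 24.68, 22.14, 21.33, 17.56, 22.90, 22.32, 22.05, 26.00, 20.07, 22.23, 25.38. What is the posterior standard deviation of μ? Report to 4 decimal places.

0.9165

For Normal data with known variance σ², a Normal(μ₀, σ₀²) prior on μ is conjugate. Posterior precision = 1/σ₀² + n/σ²; posterior mean is the precision-weighted average of μ₀ and x̄.
σ₀² = 15.95² = 254.4025, σ² = 3.31² = 10.9561; σ² + n·σ₀² = 10.9561 + 13·254.4025 = 3318.1886.
Posterior precision = 1/σ₀² + n/σ² = 1/254.4025 + 13/10.9561 = (σ² + n·σ₀²)/(σ₀²σ²) = 3318.1886/(254.4025·10.9561); posterior variance σₙ² = σ₀²σ²/(σ² + n·σ₀²) = 254.4025·10.9561/3318.1886 = 0.839994.
Posterior SD = √σₙ² = √(254.4025·10.9561/3318.1886) = 0.9165.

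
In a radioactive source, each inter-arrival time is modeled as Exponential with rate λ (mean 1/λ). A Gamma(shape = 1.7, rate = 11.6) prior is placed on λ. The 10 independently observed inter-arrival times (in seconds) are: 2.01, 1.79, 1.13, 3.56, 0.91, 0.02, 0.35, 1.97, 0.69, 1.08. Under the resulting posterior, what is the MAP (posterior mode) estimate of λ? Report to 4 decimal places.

With a Gamma(shape α, rate β) prior on the exponential rate λ, the posterior after n observations with total T = Σxᵢ is Gamma(α+n, β+T).
Sum of observations T = 13.51 seconds; n = 10.
Posterior: Gamma(1.7+10, 11.6+13.51) = Gamma(11.7, 25.11).
Mode = (α−1)/β = 0.4261.

0.4261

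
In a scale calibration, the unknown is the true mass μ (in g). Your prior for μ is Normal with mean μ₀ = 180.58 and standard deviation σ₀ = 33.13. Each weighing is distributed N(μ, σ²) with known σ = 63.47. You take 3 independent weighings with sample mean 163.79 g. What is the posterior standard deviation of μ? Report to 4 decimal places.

For Normal data with known variance σ², a Normal(μ₀, σ₀²) prior on μ is conjugate. Posterior precision = 1/σ₀² + n/σ²; posterior mean is the precision-weighted average of μ₀ and x̄.
σ₀² = 33.13² = 1097.5969, σ² = 63.47² = 4028.4409; σ² + n·σ₀² = 4028.4409 + 3·1097.5969 = 7321.2316.
Posterior precision = 1/σ₀² + n/σ² = 1/1097.5969 + 3/4028.4409 = (σ² + n·σ₀²)/(σ₀²σ²) = 7321.2316/(1097.5969·4028.4409); posterior variance σₙ² = σ₀²σ²/(σ² + n·σ₀²) = 1097.5969·4028.4409/7321.2316 = 603.942681.
Posterior SD = √σₙ² = √(1097.5969·4028.4409/7321.2316) = 24.5752.

24.5752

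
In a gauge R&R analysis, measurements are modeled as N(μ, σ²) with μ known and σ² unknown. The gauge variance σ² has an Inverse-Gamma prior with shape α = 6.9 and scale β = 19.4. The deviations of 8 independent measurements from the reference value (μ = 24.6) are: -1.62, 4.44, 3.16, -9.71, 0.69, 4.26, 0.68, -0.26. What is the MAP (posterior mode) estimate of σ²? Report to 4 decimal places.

7.7547

With known mean μ and an Inverse-Gamma(α, β) prior on σ², the Normal likelihood is conjugate: posterior is Inv-Gamma(α + n/2, β + Σ(xᵢ−μ)²/2).
Σ(xᵢ−μ)² = (-1.62)² + (4.44)² + (3.16)² + (-9.71)² + (0.69)² + (4.26)² + (0.68)² + (-0.26)² = 145.7614.
Posterior: Inv-Gamma(6.9 + 8/2, 19.4 + 145.7614/2) = Inv-Gamma(10.90, 92.28070).
Mode = β/(α+1) = 92.28070/11.90 = 7.7547.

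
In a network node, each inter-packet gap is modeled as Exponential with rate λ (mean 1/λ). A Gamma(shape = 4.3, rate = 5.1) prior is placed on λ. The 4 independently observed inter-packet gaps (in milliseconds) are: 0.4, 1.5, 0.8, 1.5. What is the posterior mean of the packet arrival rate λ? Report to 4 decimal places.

0.8925

With a Gamma(shape α, rate β) prior on the exponential rate λ, the posterior after n observations with total T = Σxᵢ is Gamma(α+n, β+T).
Sum of observations T = 4.2 milliseconds; n = 4.
Posterior: Gamma(4.3+4, 5.1+4.2) = Gamma(8.3, 9.3).
Posterior mean of λ = α/β = 8.3/9.3 = 0.8925.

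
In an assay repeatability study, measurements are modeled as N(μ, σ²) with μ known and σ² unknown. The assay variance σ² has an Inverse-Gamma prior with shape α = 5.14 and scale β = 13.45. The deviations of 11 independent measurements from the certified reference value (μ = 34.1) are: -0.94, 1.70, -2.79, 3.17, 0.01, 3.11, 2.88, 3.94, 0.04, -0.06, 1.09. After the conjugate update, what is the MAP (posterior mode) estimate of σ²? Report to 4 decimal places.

With known mean μ and an Inverse-Gamma(α, β) prior on σ², the Normal likelihood is conjugate: posterior is Inv-Gamma(α + n/2, β + Σ(xᵢ−μ)²/2).
Σ(xᵢ−μ)² = (-0.94)² + (1.70)² + (-2.79)² + (3.17)² + (0.01)² + (3.11)² + (2.88)² + (3.94)² + (0.04)² + (-0.06)² + (1.09)² = 56.2901.
Posterior: Inv-Gamma(5.14 + 11/2, 13.45 + 56.2901/2) = Inv-Gamma(10.64, 41.59505).
Mode = β/(α+1) = 41.59505/11.64 = 3.5735.

3.5735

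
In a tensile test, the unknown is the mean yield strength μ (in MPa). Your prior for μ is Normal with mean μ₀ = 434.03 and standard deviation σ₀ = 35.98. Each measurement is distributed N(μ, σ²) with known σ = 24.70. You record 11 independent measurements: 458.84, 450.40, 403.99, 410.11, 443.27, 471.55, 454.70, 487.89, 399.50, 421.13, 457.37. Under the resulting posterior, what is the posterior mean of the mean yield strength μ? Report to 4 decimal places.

441.3893

For Normal data with known variance σ², a Normal(μ₀, σ₀²) prior on μ is conjugate. Posterior precision = 1/σ₀² + n/σ²; posterior mean is the precision-weighted average of μ₀ and x̄.
Σxᵢ = 458.84 + 450.40 + 403.99 + 410.11 + 443.27 + 471.55 + 454.70 + 487.89 + 399.50 + 421.13 + 457.37 = 4858.75, so n·x̄ = 4858.75.
σ₀² = 35.98² = 1294.5604, σ² = 24.70² = 610.09; σ² + n·σ₀² = 610.09 + 11·1294.5604 = 14850.2544.
Posterior mean = (μ₀/σ₀² + n·x̄/σ²)/(1/σ₀² + n/σ²) = (σ²·μ₀ + σ₀²·n·x̄)/(σ² + n·σ₀²) = (610.09·434.03 + 1294.5604·4858.75)/14850.2544 = 6554742.7062/14850.2544 = 441.3893.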